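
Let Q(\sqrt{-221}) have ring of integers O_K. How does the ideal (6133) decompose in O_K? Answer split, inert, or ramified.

d = -221 ≡ 3 (mod 4), so O_K = ℤ[√-221] and disc(K) = 4d = -884.
6133 ∤ -884, so 6133 is unramified.
Legendre symbol by Euler's criterion: (-221/6133) ≡ (-221)^3066 ≡ 1 (mod 6133), i.e. (-221/6133) = 1.
d is a quadratic residue mod p, hence 6133 splits in O_K.

splits completely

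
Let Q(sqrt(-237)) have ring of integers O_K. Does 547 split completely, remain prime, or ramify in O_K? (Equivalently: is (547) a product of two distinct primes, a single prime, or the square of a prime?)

Since -237 ≢ 1 mod 4, the ring of integers is ℤ[√-237] with discriminant 4·(-237) = -948.
547 ∤ -948, so 547 is unramified.
(-237/547) = 310^273 mod 547 = 546, giving Legendre symbol -1.
d is a non-residue mod p, hence 547 remains inert in O_K.

inert — (547) stays prime in O_K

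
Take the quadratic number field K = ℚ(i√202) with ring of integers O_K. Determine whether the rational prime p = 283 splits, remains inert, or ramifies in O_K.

Since -202 ≢ 1 mod 4, the ring of integers is ℤ[√-202] with discriminant 4·(-202) = -808.
disc(K) = -808 is not divisible by 283; 283 is unramified.
Legendre symbol by Euler's criterion: (-202/283) ≡ (-202)^141 ≡ 1 (mod 283), i.e. (-202/283) = 1.
Legendre symbol 1 ⇒ 283 is split.

283 splits in O_K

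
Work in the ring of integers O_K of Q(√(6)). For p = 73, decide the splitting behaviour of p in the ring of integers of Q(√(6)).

6 mod 4 = 2, hence disc K = 4·6 = 24 and O_K = ℤ[√6].
Since gcd(73, 24) = 1 the prime 73 does not ramify.
(6/73) = 6^36 mod 73 = 1, giving Legendre symbol 1.
d is a quadratic residue mod p, hence 73 splits in O_K.

73 splits in O_K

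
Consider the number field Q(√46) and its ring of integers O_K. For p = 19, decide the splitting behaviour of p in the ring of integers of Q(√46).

Since 46 ≢ 1 mod 4, the ring of integers is ℤ[√46] with discriminant 4·46 = 184.
19 ∤ 184, so 19 is unramified.
Legendre symbol by Euler's criterion: (46/19) ≡ 46^9 ≡ 18 (mod 19), i.e. (46/19) = -1.
Legendre symbol -1 ⇒ 19 is inert.

remains prime (inert)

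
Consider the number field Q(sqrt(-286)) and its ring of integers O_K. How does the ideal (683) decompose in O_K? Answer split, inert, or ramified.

splits completely

Since -286 ≢ 1 mod 4, the ring of integers is ℤ[√-286] with discriminant 4·(-286) = -1144.
683 ∤ -1144, so 683 is unramified.
(-286/683) = 397^341 mod 683 = 1, giving Legendre symbol 1.
Legendre symbol 1 ⇒ 683 is split.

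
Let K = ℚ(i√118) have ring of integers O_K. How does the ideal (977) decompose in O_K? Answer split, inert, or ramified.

977 remains inert

-118 mod 4 = 2, hence disc K = 4·(-118) = -472 and O_K = ℤ[√-118].
Since gcd(977, -472) = 1 the prime 977 does not ramify.
(-118/977) = 859^488 mod 977 = 976, giving Legendre symbol -1.
d is a non-residue mod p, hence 977 remains inert in O_K.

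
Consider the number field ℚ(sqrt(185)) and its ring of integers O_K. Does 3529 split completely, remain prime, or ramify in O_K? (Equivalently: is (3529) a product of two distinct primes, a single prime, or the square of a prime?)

d = 185 ≡ 1 (mod 4), so O_K = ℤ[(1+√185)/2] and disc(K) = d = 185.
disc(K) = 185 is not divisible by 3529; 3529 is unramified.
Euler's criterion: 185^1764 mod 3529 = 3528. Thus (185|3529) = -1.
(185/3529) = -1, so 3529 is inert.

3529 remains inert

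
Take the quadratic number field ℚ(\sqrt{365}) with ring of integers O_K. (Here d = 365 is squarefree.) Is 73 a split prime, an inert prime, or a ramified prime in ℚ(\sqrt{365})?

Since 365 ≡ 1 mod 4, the ring of integers is ℤ[(1+√365)/2] with discriminant 365.
Ramification test: 73 | 365. The prime 73 ramifies in K.

p ramifies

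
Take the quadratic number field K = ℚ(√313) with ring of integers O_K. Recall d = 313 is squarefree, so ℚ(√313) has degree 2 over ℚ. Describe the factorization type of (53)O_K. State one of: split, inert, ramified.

d = 313 ≡ 1 (mod 4), so O_K = ℤ[(1+√313)/2] and disc(K) = d = 313.
53 ∤ 313, so 53 is unramified.
(313/53) = 48^26 mod 53 = 52, giving Legendre symbol -1.
d is a non-residue mod p, hence 53 remains inert in O_K.

53 remains inert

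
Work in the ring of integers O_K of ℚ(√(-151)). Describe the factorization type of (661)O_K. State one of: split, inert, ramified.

p is inert

Since -151 ≡ 1 mod 4, the ring of integers is ℤ[(1+√-151)/2] with discriminant -151.
661 ∤ -151, so 661 is unramified.
Euler's criterion: (-151)^330 mod 661 = 660. Thus (-151|661) = -1.
(-151/661) = -1, so 661 is inert.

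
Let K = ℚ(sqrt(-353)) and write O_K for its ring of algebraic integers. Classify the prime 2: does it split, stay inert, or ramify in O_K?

-353 mod 4 = 3, hence disc K = 4·(-353) = -1412 and O_K = ℤ[√-353].
disc(K) = -1412 = 2·(-706), so p = 2 is ramified.

p ramifies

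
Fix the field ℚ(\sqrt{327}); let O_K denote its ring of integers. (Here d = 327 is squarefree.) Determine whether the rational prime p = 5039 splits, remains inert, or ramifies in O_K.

Since 327 ≢ 1 mod 4, the ring of integers is ℤ[√327] with discriminant 4·327 = 1308.
5039 ∤ 1308, so 5039 is unramified.
Compute (327/5039) via Euler: 327^((5039-1)/2) mod 5039 = 1, so (327/5039) = 1.
Legendre symbol 1 ⇒ 5039 is split.

p splits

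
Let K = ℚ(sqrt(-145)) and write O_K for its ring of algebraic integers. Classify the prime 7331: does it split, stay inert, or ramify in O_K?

d = -145 ≡ 3 (mod 4), so O_K = ℤ[√-145] and disc(K) = 4d = -580.
disc(K) = -580 is not divisible by 7331; 7331 is unramified.
Compute (-145/7331) via Euler: 7186^((7331-1)/2) mod 7331 = 7330, so (-145/7331) = -1.
(-145/7331) = -1, so 7331 is inert.

p is inert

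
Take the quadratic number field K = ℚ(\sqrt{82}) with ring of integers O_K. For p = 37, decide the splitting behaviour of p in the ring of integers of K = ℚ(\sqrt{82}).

inert

Since 82 ≢ 1 mod 4, the ring of integers is ℤ[√82] with discriminant 4·82 = 328.
Since gcd(37, 328) = 1 the prime 37 does not ramify.
Legendre symbol by Euler's criterion: (82/37) ≡ 82^18 ≡ 36 (mod 37), i.e. (82/37) = -1.
(82/37) = -1, so 37 is inert.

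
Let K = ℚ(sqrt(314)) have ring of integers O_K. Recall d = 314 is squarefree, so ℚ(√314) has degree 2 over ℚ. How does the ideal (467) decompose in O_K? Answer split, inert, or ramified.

314 mod 4 = 2, hence disc K = 4·314 = 1256 and O_K = ℤ[√314].
disc(K) = 1256 is not divisible by 467; 467 is unramified.
Compute (314/467) via Euler: 314^((467-1)/2) mod 467 = 466, so (314/467) = -1.
d is a non-residue mod p, hence 467 remains inert in O_K.

inert — (467) stays prime in O_K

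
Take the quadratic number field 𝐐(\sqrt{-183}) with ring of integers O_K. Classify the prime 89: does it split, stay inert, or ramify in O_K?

d = -183 ≡ 1 (mod 4), so O_K = ℤ[(1+√-183)/2] and disc(K) = d = -183.
Since gcd(89, -183) = 1 the prime 89 does not ramify.
(-183/89) = 84^44 mod 89 = 1, giving Legendre symbol 1.
(-183/89) = 1, so 89 splits.

p splits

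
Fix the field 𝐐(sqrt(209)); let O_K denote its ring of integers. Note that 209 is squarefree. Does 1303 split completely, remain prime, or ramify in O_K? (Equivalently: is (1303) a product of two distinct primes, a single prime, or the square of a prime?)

p splits

d = 209 ≡ 1 (mod 4), so O_K = ℤ[(1+√209)/2] and disc(K) = d = 209.
Since gcd(1303, 209) = 1 the prime 1303 does not ramify.
Euler's criterion: 209^651 mod 1303 = 1. Thus (209|1303) = 1.
d is a quadratic residue mod p, hence 1303 splits in O_K.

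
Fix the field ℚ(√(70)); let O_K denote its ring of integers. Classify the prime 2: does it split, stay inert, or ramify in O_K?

ramified

Since 70 ≢ 1 mod 4, the ring of integers is ℤ[√70] with discriminant 4·70 = 280.
disc(K) = 280 = 2·140, so p = 2 is ramified.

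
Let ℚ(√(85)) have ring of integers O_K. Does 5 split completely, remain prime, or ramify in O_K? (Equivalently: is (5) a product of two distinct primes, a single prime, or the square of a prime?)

5 is ramified

85 mod 4 = 1, hence disc K = 85 and O_K = ℤ[(1+√85)/2].
Ramification test: 5 | 85. The prime 5 ramifies in K.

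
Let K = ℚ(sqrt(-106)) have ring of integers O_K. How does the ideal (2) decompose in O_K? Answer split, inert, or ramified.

ramified

-106 mod 4 = 2, hence disc K = 4·(-106) = -424 and O_K = ℤ[√-106].
Ramification test: 2 | -424. The prime 2 ramifies in K.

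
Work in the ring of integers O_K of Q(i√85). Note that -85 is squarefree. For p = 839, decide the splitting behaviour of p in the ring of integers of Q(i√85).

839 splits in O_K

Since -85 ≢ 1 mod 4, the ring of integers is ℤ[√-85] with discriminant 4·(-85) = -340.
disc(K) = -340 is not divisible by 839; 839 is unramified.
(-85/839) = 754^419 mod 839 = 1, giving Legendre symbol 1.
(-85/839) = 1, so 839 splits.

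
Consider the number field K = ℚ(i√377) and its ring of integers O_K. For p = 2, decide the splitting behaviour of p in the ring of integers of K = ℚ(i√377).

-377 mod 4 = 3, hence disc K = 4·(-377) = -1508 and O_K = ℤ[√-377].
disc(K) = -1508 = 2·(-754), so p = 2 is ramified.

ramified — (2) = 𝔭²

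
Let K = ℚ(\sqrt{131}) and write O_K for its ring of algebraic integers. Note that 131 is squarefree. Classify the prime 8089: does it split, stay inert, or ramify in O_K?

inert

131 mod 4 = 3, hence disc K = 4·131 = 524 and O_K = ℤ[√131].
Since gcd(8089, 524) = 1 the prime 8089 does not ramify.
Legendre symbol by Euler's criterion: (131/8089) ≡ 131^4044 ≡ 8088 (mod 8089), i.e. (131/8089) = -1.
d is a non-residue mod p, hence 8089 remains inert in O_K.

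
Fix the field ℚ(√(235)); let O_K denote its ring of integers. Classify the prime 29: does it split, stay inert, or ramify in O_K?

235 mod 4 = 3, hence disc K = 4·235 = 940 and O_K = ℤ[√235].
disc(K) = 940 is not divisible by 29; 29 is unramified.
Compute (235/29) via Euler: 3^((29-1)/2) mod 29 = 28, so (235/29) = -1.
(235/29) = -1, so 29 is inert.

remains prime (inert)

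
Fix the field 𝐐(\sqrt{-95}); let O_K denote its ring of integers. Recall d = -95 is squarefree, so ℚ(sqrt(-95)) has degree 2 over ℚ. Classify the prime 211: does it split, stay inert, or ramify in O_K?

-95 mod 4 = 1, hence disc K = -95 and O_K = ℤ[(1+√-95)/2].
Since gcd(211, -95) = 1 the prime 211 does not ramify.
Euler's criterion: (-95)^105 mod 211 = 210. Thus (-95|211) = -1.
Legendre symbol -1 ⇒ 211 is inert.

p is inert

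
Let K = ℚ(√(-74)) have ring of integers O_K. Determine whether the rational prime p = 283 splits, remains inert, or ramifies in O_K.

-74 mod 4 = 2, hence disc K = 4·(-74) = -296 and O_K = ℤ[√-74].
disc(K) = -296 is not divisible by 283; 283 is unramified.
Compute (-74/283) via Euler: 209^((283-1)/2) mod 283 = 282, so (-74/283) = -1.
d is a non-residue mod p, hence 283 remains inert in O_K.

p is inert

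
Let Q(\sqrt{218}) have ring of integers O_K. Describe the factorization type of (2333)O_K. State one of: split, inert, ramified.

split

Since 218 ≢ 1 mod 4, the ring of integers is ℤ[√218] with discriminant 4·218 = 872.
Since gcd(2333, 872) = 1 the prime 2333 does not ramify.
(218/2333) = 218^1166 mod 2333 = 1, giving Legendre symbol 1.
(218/2333) = 1, so 2333 splits.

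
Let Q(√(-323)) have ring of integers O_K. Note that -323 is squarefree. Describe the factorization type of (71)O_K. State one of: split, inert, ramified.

Since -323 ≡ 1 mod 4, the ring of integers is ℤ[(1+√-323)/2] with discriminant -323.
71 ∤ -323, so 71 is unramified.
Euler's criterion: (-323)^35 mod 71 = 1. Thus (-323|71) = 1.
Legendre symbol 1 ⇒ 71 is split.

split — (71) = 𝔭₁𝔭₂ with 𝔭₁ ≠ 𝔭₂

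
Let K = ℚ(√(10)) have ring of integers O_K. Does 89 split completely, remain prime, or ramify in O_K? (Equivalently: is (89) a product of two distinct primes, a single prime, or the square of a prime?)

split

10 mod 4 = 2, hence disc K = 4·10 = 40 and O_K = ℤ[√10].
89 ∤ 40, so 89 is unramified.
(10/89) = 10^44 mod 89 = 1, giving Legendre symbol 1.
Legendre symbol 1 ⇒ 89 is split.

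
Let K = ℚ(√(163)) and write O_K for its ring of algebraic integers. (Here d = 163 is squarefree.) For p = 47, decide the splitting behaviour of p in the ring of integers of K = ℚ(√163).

p is inert

Since 163 ≢ 1 mod 4, the ring of integers is ℤ[√163] with discriminant 4·163 = 652.
47 ∤ 652, so 47 is unramified.
Euler's criterion: 163^23 mod 47 = 46. Thus (163|47) = -1.
d is a non-residue mod p, hence 47 remains inert in O_K.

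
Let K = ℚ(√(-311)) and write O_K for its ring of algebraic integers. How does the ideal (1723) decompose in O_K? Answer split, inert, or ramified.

split

Since -311 ≡ 1 mod 4, the ring of integers is ℤ[(1+√-311)/2] with discriminant -311.
Since gcd(1723, -311) = 1 the prime 1723 does not ramify.
Legendre symbol by Euler's criterion: (-311/1723) ≡ (-311)^861 ≡ 1 (mod 1723), i.e. (-311/1723) = 1.
Legendre symbol 1 ⇒ 1723 is split.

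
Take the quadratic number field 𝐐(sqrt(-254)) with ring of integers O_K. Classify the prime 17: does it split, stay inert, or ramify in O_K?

d = -254 ≡ 2 (mod 4), so O_K = ℤ[√-254] and disc(K) = 4d = -1016.
disc(K) = -1016 is not divisible by 17; 17 is unramified.
Euler's criterion: (-254)^8 mod 17 = 1. Thus (-254|17) = 1.
d is a quadratic residue mod p, hence 17 splits in O_K.

p splits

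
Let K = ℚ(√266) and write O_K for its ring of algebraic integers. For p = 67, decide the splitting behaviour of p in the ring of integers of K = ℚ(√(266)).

d = 266 ≡ 2 (mod 4), so O_K = ℤ[√266] and disc(K) = 4d = 1064.
Since gcd(67, 1064) = 1 the prime 67 does not ramify.
(266/67) = 65^33 mod 67 = 1, giving Legendre symbol 1.
d is a quadratic residue mod p, hence 67 splits in O_K.

67 splits in O_K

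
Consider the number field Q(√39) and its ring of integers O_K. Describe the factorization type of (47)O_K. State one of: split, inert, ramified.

Since 39 ≢ 1 mod 4, the ring of integers is ℤ[√39] with discriminant 4·39 = 156.
Since gcd(47, 156) = 1 the prime 47 does not ramify.
Euler's criterion: 39^23 mod 47 = 46. Thus (39|47) = -1.
Legendre symbol -1 ⇒ 47 is inert.

47 remains inert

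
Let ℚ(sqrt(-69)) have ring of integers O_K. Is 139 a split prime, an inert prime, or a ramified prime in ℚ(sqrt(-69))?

Since -69 ≢ 1 mod 4, the ring of integers is ℤ[√-69] with discriminant 4·(-69) = -276.
Since gcd(139, -276) = 1 the prime 139 does not ramify.
(-69/139) = 70^69 mod 139 = 138, giving Legendre symbol -1.
Legendre symbol -1 ⇒ 139 is inert.

inert — (139) stays prime in O_K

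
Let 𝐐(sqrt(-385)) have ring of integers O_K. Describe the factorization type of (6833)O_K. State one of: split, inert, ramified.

d = -385 ≡ 3 (mod 4), so O_K = ℤ[√-385] and disc(K) = 4d = -1540.
Since gcd(6833, -1540) = 1 the prime 6833 does not ramify.
Euler's criterion: (-385)^3416 mod 6833 = 1. Thus (-385|6833) = 1.
(-385/6833) = 1, so 6833 splits.

splits completely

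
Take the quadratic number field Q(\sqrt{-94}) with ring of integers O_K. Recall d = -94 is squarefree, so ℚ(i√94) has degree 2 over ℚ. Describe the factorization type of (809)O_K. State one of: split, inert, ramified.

remains prime (inert)

-94 mod 4 = 2, hence disc K = 4·(-94) = -376 and O_K = ℤ[√-94].
Since gcd(809, -376) = 1 the prime 809 does not ramify.
(-94/809) = 715^404 mod 809 = 808, giving Legendre symbol -1.
Legendre symbol -1 ⇒ 809 is inert.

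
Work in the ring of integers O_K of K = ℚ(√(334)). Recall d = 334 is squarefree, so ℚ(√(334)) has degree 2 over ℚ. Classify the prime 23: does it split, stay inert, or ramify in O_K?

d = 334 ≡ 2 (mod 4), so O_K = ℤ[√334] and disc(K) = 4d = 1336.
disc(K) = 1336 is not divisible by 23; 23 is unramified.
Legendre symbol by Euler's criterion: (334/23) ≡ 334^11 ≡ 1 (mod 23), i.e. (334/23) = 1.
Legendre symbol 1 ⇒ 23 is split.

23 splits in O_K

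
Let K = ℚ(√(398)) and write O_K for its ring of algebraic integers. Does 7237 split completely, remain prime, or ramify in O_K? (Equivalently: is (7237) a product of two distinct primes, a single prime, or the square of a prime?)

d = 398 ≡ 2 (mod 4), so O_K = ℤ[√398] and disc(K) = 4d = 1592.
disc(K) = 1592 is not divisible by 7237; 7237 is unramified.
(398/7237) = 398^3618 mod 7237 = 1, giving Legendre symbol 1.
d is a quadratic residue mod p, hence 7237 splits in O_K.

split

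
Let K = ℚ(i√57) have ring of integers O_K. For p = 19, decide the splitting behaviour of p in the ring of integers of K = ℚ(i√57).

-57 mod 4 = 3, hence disc K = 4·(-57) = -228 and O_K = ℤ[√-57].
Ramification test: 19 | -228. The prime 19 ramifies in K.

19 is ramified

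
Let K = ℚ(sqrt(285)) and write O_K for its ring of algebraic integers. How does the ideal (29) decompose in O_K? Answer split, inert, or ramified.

Since 285 ≡ 1 mod 4, the ring of integers is ℤ[(1+√285)/2] with discriminant 285.
Since gcd(29, 285) = 1 the prime 29 does not ramify.
Euler's criterion: 285^14 mod 29 = 1. Thus (285|29) = 1.
(285/29) = 1, so 29 splits.

split — (29) = 𝔭₁𝔭₂ with 𝔭₁ ≠ 𝔭₂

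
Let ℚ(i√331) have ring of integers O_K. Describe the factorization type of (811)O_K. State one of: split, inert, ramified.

-331 mod 4 = 1, hence disc K = -331 and O_K = ℤ[(1+√-331)/2].
Since gcd(811, -331) = 1 the prime 811 does not ramify.
(-331/811) = 480^405 mod 811 = 1, giving Legendre symbol 1.
Legendre symbol 1 ⇒ 811 is split.

splits completely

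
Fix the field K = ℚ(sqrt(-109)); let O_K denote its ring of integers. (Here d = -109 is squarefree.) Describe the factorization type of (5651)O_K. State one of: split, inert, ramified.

split

d = -109 ≡ 3 (mod 4), so O_K = ℤ[√-109] and disc(K) = 4d = -436.
disc(K) = -436 is not divisible by 5651; 5651 is unramified.
Compute (-109/5651) via Euler: 5542^((5651-1)/2) mod 5651 = 1, so (-109/5651) = 1.
(-109/5651) = 1, so 5651 splits.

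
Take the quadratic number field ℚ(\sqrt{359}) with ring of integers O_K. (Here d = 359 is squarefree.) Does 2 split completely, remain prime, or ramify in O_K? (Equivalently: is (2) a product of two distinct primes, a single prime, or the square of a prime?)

359 mod 4 = 3, hence disc K = 4·359 = 1436 and O_K = ℤ[√359].
disc(K) = 1436 = 2·718, so p = 2 is ramified.

ramifies in O_K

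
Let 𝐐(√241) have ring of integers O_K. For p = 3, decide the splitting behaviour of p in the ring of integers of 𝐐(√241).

Since 241 ≡ 1 mod 4, the ring of integers is ℤ[(1+√241)/2] with discriminant 241.
3 ∤ 241, so 3 is unramified.
Compute (241/3) via Euler: 1^((3-1)/2) mod 3 = 1, so (241/3) = 1.
d is a quadratic residue mod p, hence 3 splits in O_K.

split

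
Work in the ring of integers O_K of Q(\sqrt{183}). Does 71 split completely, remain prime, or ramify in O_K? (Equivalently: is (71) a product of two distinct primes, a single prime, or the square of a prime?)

183 mod 4 = 3, hence disc K = 4·183 = 732 and O_K = ℤ[√183].
disc(K) = 732 is not divisible by 71; 71 is unramified.
(183/71) = 41^35 mod 71 = 70, giving Legendre symbol -1.
d is a non-residue mod p, hence 71 remains inert in O_K.

71 remains inert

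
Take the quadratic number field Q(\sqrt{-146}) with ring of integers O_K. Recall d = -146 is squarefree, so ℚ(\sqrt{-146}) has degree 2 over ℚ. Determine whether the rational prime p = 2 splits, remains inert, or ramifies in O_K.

ramified — (2) = 𝔭²

Since -146 ≢ 1 mod 4, the ring of integers is ℤ[√-146] with discriminant 4·(-146) = -584.
Ramification test: 2 | -584. The prime 2 ramifies in K.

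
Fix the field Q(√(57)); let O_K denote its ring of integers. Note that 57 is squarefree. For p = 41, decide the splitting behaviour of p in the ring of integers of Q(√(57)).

Since 57 ≡ 1 mod 4, the ring of integers is ℤ[(1+√57)/2] with discriminant 57.
Since gcd(41, 57) = 1 the prime 41 does not ramify.
Legendre symbol by Euler's criterion: (57/41) ≡ 57^20 ≡ 1 (mod 41), i.e. (57/41) = 1.
Legendre symbol 1 ⇒ 41 is split.

p splits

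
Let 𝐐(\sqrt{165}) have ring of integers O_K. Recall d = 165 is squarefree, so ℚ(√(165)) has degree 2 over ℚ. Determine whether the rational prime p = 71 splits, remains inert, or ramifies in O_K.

d = 165 ≡ 1 (mod 4), so O_K = ℤ[(1+√165)/2] and disc(K) = d = 165.
71 ∤ 165, so 71 is unramified.
(165/71) = 23^35 mod 71 = 70, giving Legendre symbol -1.
Legendre symbol -1 ⇒ 71 is inert.

p is inert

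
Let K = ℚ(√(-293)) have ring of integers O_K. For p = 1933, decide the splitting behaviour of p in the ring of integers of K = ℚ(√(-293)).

Since -293 ≢ 1 mod 4, the ring of integers is ℤ[√-293] with discriminant 4·(-293) = -1172.
disc(K) = -1172 is not divisible by 1933; 1933 is unramified.
Legendre symbol by Euler's criterion: (-293/1933) ≡ (-293)^966 ≡ 1932 (mod 1933), i.e. (-293/1933) = -1.
(-293/1933) = -1, so 1933 is inert.

p is inert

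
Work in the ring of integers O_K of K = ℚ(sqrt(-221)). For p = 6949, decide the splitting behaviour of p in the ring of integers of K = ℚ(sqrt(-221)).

-221 mod 4 = 3, hence disc K = 4·(-221) = -884 and O_K = ℤ[√-221].
Since gcd(6949, -884) = 1 the prime 6949 does not ramify.
Legendre symbol by Euler's criterion: (-221/6949) ≡ (-221)^3474 ≡ 6948 (mod 6949), i.e. (-221/6949) = -1.
(-221/6949) = -1, so 6949 is inert.

6949 remains inert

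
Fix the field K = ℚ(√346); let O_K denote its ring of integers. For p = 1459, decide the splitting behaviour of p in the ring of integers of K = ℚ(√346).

346 mod 4 = 2, hence disc K = 4·346 = 1384 and O_K = ℤ[√346].
Since gcd(1459, 1384) = 1 the prime 1459 does not ramify.
Compute (346/1459) via Euler: 346^((1459-1)/2) mod 1459 = 1, so (346/1459) = 1.
Legendre symbol 1 ⇒ 1459 is split.

splits completely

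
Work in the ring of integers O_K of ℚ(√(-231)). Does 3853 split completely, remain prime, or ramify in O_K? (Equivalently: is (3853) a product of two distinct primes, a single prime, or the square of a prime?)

inert — (3853) stays prime in O_K

Since -231 ≡ 1 mod 4, the ring of integers is ℤ[(1+√-231)/2] with discriminant -231.
disc(K) = -231 is not divisible by 3853; 3853 is unramified.
Euler's criterion: (-231)^1926 mod 3853 = 3852. Thus (-231|3853) = -1.
d is a non-residue mod p, hence 3853 remains inert in O_K.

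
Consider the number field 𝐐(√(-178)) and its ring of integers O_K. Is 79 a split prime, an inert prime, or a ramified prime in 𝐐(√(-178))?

inert

d = -178 ≡ 2 (mod 4), so O_K = ℤ[√-178] and disc(K) = 4d = -712.
disc(K) = -712 is not divisible by 79; 79 is unramified.
(-178/79) = 59^39 mod 79 = 78, giving Legendre symbol -1.
(-178/79) = -1, so 79 is inert.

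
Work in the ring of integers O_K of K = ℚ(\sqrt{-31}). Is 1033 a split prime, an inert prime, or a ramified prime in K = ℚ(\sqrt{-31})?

Since -31 ≡ 1 mod 4, the ring of integers is ℤ[(1+√-31)/2] with discriminant -31.
disc(K) = -31 is not divisible by 1033; 1033 is unramified.
(-31/1033) = 1002^516 mod 1033 = 1, giving Legendre symbol 1.
(-31/1033) = 1, so 1033 splits.

splits completely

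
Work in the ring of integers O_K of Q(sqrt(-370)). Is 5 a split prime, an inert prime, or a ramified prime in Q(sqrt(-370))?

ramified — (5) = 𝔭²

d = -370 ≡ 2 (mod 4), so O_K = ℤ[√-370] and disc(K) = 4d = -1480.
disc(K) = -1480 = 5·(-296), so p = 5 is ramified.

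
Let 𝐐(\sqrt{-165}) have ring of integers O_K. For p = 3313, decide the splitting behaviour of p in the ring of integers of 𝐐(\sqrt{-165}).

-165 mod 4 = 3, hence disc K = 4·(-165) = -660 and O_K = ℤ[√-165].
disc(K) = -660 is not divisible by 3313; 3313 is unramified.
Legendre symbol by Euler's criterion: (-165/3313) ≡ (-165)^1656 ≡ 1 (mod 3313), i.e. (-165/3313) = 1.
Legendre symbol 1 ⇒ 3313 is split.

3313 splits in O_K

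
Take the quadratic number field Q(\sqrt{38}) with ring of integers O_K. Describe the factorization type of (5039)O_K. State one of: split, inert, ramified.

d = 38 ≡ 2 (mod 4), so O_K = ℤ[√38] and disc(K) = 4d = 152.
5039 ∤ 152, so 5039 is unramified.
Compute (38/5039) via Euler: 38^((5039-1)/2) mod 5039 = 5038, so (38/5039) = -1.
Legendre symbol -1 ⇒ 5039 is inert.

5039 remains inert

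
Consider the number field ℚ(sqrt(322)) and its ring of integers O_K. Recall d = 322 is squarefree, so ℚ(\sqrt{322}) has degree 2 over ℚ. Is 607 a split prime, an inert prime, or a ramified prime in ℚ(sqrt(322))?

p is inert

Since 322 ≢ 1 mod 4, the ring of integers is ℤ[√322] with discriminant 4·322 = 1288.
Since gcd(607, 1288) = 1 the prime 607 does not ramify.
(322/607) = 322^303 mod 607 = 606, giving Legendre symbol -1.
Legendre symbol -1 ⇒ 607 is inert.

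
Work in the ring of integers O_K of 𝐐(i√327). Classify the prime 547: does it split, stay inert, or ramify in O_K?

547 remains inert

-327 mod 4 = 1, hence disc K = -327 and O_K = ℤ[(1+√-327)/2].
547 ∤ -327, so 547 is unramified.
(-327/547) = 220^273 mod 547 = 546, giving Legendre symbol -1.
d is a non-residue mod p, hence 547 remains inert in O_K.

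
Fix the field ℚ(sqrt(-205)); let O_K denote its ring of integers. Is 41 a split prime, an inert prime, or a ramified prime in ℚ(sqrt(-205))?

Since -205 ≢ 1 mod 4, the ring of integers is ℤ[√-205] with discriminant 4·(-205) = -820.
41 divides disc(K) = -820, so 41 ramifies.

p ramifies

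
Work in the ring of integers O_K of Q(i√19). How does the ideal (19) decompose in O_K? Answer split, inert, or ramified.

ramified — (19) = 𝔭²

-19 mod 4 = 1, hence disc K = -19 and O_K = ℤ[(1+√-19)/2].
disc(K) = -19 = 19·(-1), so p = 19 is ramified.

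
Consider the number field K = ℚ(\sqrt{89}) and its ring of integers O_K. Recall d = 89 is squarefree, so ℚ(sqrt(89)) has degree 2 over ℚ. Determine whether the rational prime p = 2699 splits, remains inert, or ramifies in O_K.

Since 89 ≡ 1 mod 4, the ring of integers is ℤ[(1+√89)/2] with discriminant 89.
Since gcd(2699, 89) = 1 the prime 2699 does not ramify.
Legendre symbol by Euler's criterion: (89/2699) ≡ 89^1349 ≡ 2698 (mod 2699), i.e. (89/2699) = -1.
(89/2699) = -1, so 2699 is inert.

remains prime (inert)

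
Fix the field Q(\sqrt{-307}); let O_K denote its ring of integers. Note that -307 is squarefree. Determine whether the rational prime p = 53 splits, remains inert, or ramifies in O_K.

d = -307 ≡ 1 (mod 4), so O_K = ℤ[(1+√-307)/2] and disc(K) = d = -307.
disc(K) = -307 is not divisible by 53; 53 is unramified.
Legendre symbol by Euler's criterion: (-307/53) ≡ (-307)^26 ≡ 1 (mod 53), i.e. (-307/53) = 1.
(-307/53) = 1, so 53 splits.

53 splits in O_K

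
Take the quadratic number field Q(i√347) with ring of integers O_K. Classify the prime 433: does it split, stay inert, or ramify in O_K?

Since -347 ≡ 1 mod 4, the ring of integers is ℤ[(1+√-347)/2] with discriminant -347.
Since gcd(433, -347) = 1 the prime 433 does not ramify.
Compute (-347/433) via Euler: 86^((433-1)/2) mod 433 = 432, so (-347/433) = -1.
Legendre symbol -1 ⇒ 433 is inert.

433 remains inert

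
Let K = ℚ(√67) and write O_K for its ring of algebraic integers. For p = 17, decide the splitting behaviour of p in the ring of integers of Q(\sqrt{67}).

17 splits in O_K

Since 67 ≢ 1 mod 4, the ring of integers is ℤ[√67] with discriminant 4·67 = 268.
17 ∤ 268, so 17 is unramified.
Euler's criterion: 67^8 mod 17 = 1. Thus (67|17) = 1.
Legendre symbol 1 ⇒ 17 is split.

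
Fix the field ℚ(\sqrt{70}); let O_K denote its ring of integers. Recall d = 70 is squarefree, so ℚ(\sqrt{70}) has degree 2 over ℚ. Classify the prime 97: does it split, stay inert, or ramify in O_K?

Since 70 ≢ 1 mod 4, the ring of integers is ℤ[√70] with discriminant 4·70 = 280.
97 ∤ 280, so 97 is unramified.
Euler's criterion: 70^48 mod 97 = 1. Thus (70|97) = 1.
d is a quadratic residue mod p, hence 97 splits in O_K.

splits completely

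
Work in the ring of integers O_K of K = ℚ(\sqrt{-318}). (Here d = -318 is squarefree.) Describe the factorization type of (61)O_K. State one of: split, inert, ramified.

Since -318 ≢ 1 mod 4, the ring of integers is ℤ[√-318] with discriminant 4·(-318) = -1272.
disc(K) = -1272 is not divisible by 61; 61 is unramified.
(-318/61) = 48^30 mod 61 = 1, giving Legendre symbol 1.
Legendre symbol 1 ⇒ 61 is split.

p splits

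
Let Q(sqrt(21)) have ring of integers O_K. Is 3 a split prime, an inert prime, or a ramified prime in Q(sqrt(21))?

p ramifies

d = 21 ≡ 1 (mod 4), so O_K = ℤ[(1+√21)/2] and disc(K) = d = 21.
disc(K) = 21 = 3·7, so p = 3 is ramified.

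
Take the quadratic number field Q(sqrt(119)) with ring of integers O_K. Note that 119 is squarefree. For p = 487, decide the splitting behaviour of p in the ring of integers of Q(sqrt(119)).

Since 119 ≢ 1 mod 4, the ring of integers is ℤ[√119] with discriminant 4·119 = 476.
Since gcd(487, 476) = 1 the prime 487 does not ramify.
Euler's criterion: 119^243 mod 487 = 1. Thus (119|487) = 1.
d is a quadratic residue mod p, hence 487 splits in O_K.

split — (487) = 𝔭₁𝔭₂ with 𝔭₁ ≠ 𝔭₂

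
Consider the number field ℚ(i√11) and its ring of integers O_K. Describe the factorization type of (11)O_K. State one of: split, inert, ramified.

-11 mod 4 = 1, hence disc K = -11 and O_K = ℤ[(1+√-11)/2].
disc(K) = -11 = 11·(-1), so p = 11 is ramified.

11 is ramified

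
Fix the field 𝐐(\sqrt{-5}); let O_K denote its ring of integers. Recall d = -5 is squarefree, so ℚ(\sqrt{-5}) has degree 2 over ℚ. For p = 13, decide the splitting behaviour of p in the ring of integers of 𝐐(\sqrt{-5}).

Since -5 ≢ 1 mod 4, the ring of integers is ℤ[√-5] with discriminant 4·(-5) = -20.
disc(K) = -20 is not divisible by 13; 13 is unramified.
Euler's criterion: (-5)^6 mod 13 = 12. Thus (-5|13) = -1.
Legendre symbol -1 ⇒ 13 is inert.

13 remains inert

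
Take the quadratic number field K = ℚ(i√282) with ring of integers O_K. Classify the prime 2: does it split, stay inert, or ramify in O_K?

ramifies in O_K

-282 mod 4 = 2, hence disc K = 4·(-282) = -1128 and O_K = ℤ[√-282].
disc(K) = -1128 = 2·(-564), so p = 2 is ramified.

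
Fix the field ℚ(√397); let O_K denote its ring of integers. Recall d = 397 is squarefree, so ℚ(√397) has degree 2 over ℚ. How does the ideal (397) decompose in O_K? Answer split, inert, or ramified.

ramified

397 mod 4 = 1, hence disc K = 397 and O_K = ℤ[(1+√397)/2].
Ramification test: 397 | 397. The prime 397 ramifies in K.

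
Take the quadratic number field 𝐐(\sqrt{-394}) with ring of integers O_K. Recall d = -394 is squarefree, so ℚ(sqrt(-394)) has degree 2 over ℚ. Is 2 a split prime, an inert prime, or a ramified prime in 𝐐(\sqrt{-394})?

2 is ramified

-394 mod 4 = 2, hence disc K = 4·(-394) = -1576 and O_K = ℤ[√-394].
Ramification test: 2 | -1576. The prime 2 ramifies in K.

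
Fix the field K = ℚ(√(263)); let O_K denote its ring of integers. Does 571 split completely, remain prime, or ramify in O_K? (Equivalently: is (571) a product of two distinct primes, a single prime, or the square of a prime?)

Since 263 ≢ 1 mod 4, the ring of integers is ℤ[√263] with discriminant 4·263 = 1052.
disc(K) = 1052 is not divisible by 571; 571 is unramified.
Legendre symbol by Euler's criterion: (263/571) ≡ 263^285 ≡ 1 (mod 571), i.e. (263/571) = 1.
Legendre symbol 1 ⇒ 571 is split.

splits completely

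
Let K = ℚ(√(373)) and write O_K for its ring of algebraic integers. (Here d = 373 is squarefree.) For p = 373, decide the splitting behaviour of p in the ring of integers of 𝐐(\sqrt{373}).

ramified

d = 373 ≡ 1 (mod 4), so O_K = ℤ[(1+√373)/2] and disc(K) = d = 373.
Ramification test: 373 | 373. The prime 373 ramifies in K.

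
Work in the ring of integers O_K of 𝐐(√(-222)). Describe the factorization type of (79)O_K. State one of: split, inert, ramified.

d = -222 ≡ 2 (mod 4), so O_K = ℤ[√-222] and disc(K) = 4d = -888.
79 ∤ -888, so 79 is unramified.
Euler's criterion: (-222)^39 mod 79 = 78. Thus (-222|79) = -1.
d is a non-residue mod p, hence 79 remains inert in O_K.

inert — (79) stays prime in O_K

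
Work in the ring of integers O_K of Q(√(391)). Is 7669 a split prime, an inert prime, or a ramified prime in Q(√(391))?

d = 391 ≡ 3 (mod 4), so O_K = ℤ[√391] and disc(K) = 4d = 1564.
7669 ∤ 1564, so 7669 is unramified.
Legendre symbol by Euler's criterion: (391/7669) ≡ 391^3834 ≡ 7668 (mod 7669), i.e. (391/7669) = -1.
(391/7669) = -1, so 7669 is inert.

p is inert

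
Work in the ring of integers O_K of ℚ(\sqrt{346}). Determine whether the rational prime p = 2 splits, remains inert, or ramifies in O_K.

Since 346 ≢ 1 mod 4, the ring of integers is ℤ[√346] with discriminant 4·346 = 1384.
Ramification test: 2 | 1384. The prime 2 ramifies in K.

2 is ramified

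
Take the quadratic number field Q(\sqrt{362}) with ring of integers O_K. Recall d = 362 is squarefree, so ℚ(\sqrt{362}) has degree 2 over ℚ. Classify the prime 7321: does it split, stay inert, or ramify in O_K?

Since 362 ≢ 1 mod 4, the ring of integers is ℤ[√362] with discriminant 4·362 = 1448.
disc(K) = 1448 is not divisible by 7321; 7321 is unramified.
(362/7321) = 362^3660 mod 7321 = 1, giving Legendre symbol 1.
Legendre symbol 1 ⇒ 7321 is split.

7321 splits in O_K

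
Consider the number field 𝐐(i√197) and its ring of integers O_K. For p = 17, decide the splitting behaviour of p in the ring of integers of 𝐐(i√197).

inert — (17) stays prime in O_K

-197 mod 4 = 3, hence disc K = 4·(-197) = -788 and O_K = ℤ[√-197].
17 ∤ -788, so 17 is unramified.
Euler's criterion: (-197)^8 mod 17 = 16. Thus (-197|17) = -1.
Legendre symbol -1 ⇒ 17 is inert.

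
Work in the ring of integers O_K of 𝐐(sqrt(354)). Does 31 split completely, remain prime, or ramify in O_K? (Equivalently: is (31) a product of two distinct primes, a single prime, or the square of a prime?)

inert — (31) stays prime in O_K

d = 354 ≡ 2 (mod 4), so O_K = ℤ[√354] and disc(K) = 4d = 1416.
disc(K) = 1416 is not divisible by 31; 31 is unramified.
Compute (354/31) via Euler: 13^((31-1)/2) mod 31 = 30, so (354/31) = -1.
Legendre symbol -1 ⇒ 31 is inert.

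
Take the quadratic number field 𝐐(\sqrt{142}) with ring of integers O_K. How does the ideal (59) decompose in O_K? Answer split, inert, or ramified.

remains prime (inert)

Since 142 ≢ 1 mod 4, the ring of integers is ℤ[√142] with discriminant 4·142 = 568.
disc(K) = 568 is not divisible by 59; 59 is unramified.
(142/59) = 24^29 mod 59 = 58, giving Legendre symbol -1.
d is a non-residue mod p, hence 59 remains inert in O_K.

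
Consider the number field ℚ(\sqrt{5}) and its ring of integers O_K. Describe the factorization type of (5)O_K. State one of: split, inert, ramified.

5 mod 4 = 1, hence disc K = 5 and O_K = ℤ[(1+√5)/2].
Ramification test: 5 | 5. The prime 5 ramifies in K.

5 is ramified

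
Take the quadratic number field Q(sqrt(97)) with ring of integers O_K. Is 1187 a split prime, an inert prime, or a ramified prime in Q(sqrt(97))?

Since 97 ≡ 1 mod 4, the ring of integers is ℤ[(1+√97)/2] with discriminant 97.
disc(K) = 97 is not divisible by 1187; 1187 is unramified.
Legendre symbol by Euler's criterion: (97/1187) ≡ 97^593 ≡ 1186 (mod 1187), i.e. (97/1187) = -1.
(97/1187) = -1, so 1187 is inert.

inert — (1187) stays prime in O_K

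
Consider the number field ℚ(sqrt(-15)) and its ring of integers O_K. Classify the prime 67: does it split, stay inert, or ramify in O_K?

67 remains inert

-15 mod 4 = 1, hence disc K = -15 and O_K = ℤ[(1+√-15)/2].
disc(K) = -15 is not divisible by 67; 67 is unramified.
Legendre symbol by Euler's criterion: (-15/67) ≡ (-15)^33 ≡ 66 (mod 67), i.e. (-15/67) = -1.
Legendre symbol -1 ⇒ 67 is inert.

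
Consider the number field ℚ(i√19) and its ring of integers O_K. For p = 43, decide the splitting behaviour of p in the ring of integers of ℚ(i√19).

split

d = -19 ≡ 1 (mod 4), so O_K = ℤ[(1+√-19)/2] and disc(K) = d = -19.
Since gcd(43, -19) = 1 the prime 43 does not ramify.
Compute (-19/43) via Euler: 24^((43-1)/2) mod 43 = 1, so (-19/43) = 1.
Legendre symbol 1 ⇒ 43 is split.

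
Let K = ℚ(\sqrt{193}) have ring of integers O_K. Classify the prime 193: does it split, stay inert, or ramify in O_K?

Since 193 ≡ 1 mod 4, the ring of integers is ℤ[(1+√193)/2] with discriminant 193.
disc(K) = 193 = 193·1, so p = 193 is ramified.

ramifies in O_K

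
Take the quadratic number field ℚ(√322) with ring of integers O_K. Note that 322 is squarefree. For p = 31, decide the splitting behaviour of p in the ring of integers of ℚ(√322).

inert

Since 322 ≢ 1 mod 4, the ring of integers is ℤ[√322] with discriminant 4·322 = 1288.
31 ∤ 1288, so 31 is unramified.
Legendre symbol by Euler's criterion: (322/31) ≡ 322^15 ≡ 30 (mod 31), i.e. (322/31) = -1.
Legendre symbol -1 ⇒ 31 is inert.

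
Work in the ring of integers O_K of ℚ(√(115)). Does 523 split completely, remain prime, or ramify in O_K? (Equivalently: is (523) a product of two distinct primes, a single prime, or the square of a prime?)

p is inert

d = 115 ≡ 3 (mod 4), so O_K = ℤ[√115] and disc(K) = 4d = 460.
disc(K) = 460 is not divisible by 523; 523 is unramified.
Legendre symbol by Euler's criterion: (115/523) ≡ 115^261 ≡ 522 (mod 523), i.e. (115/523) = -1.
d is a non-residue mod p, hence 523 remains inert in O_K.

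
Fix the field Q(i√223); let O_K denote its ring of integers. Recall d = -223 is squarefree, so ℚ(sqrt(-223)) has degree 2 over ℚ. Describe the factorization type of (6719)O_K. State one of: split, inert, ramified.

p splits

d = -223 ≡ 1 (mod 4), so O_K = ℤ[(1+√-223)/2] and disc(K) = d = -223.
Since gcd(6719, -223) = 1 the prime 6719 does not ramify.
Euler's criterion: (-223)^3359 mod 6719 = 1. Thus (-223|6719) = 1.
Legendre symbol 1 ⇒ 6719 is split.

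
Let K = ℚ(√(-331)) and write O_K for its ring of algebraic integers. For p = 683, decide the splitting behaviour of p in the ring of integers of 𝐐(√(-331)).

split — (683) = 𝔭₁𝔭₂ with 𝔭₁ ≠ 𝔭₂

-331 mod 4 = 1, hence disc K = -331 and O_K = ℤ[(1+√-331)/2].
683 ∤ -331, so 683 is unramified.
Compute (-331/683) via Euler: 352^((683-1)/2) mod 683 = 1, so (-331/683) = 1.
Legendre symbol 1 ⇒ 683 is split.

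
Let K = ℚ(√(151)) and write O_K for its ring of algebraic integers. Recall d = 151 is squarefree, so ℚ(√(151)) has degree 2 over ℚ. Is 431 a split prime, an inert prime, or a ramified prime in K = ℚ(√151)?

d = 151 ≡ 3 (mod 4), so O_K = ℤ[√151] and disc(K) = 4d = 604.
431 ∤ 604, so 431 is unramified.
Compute (151/431) via Euler: 151^((431-1)/2) mod 431 = 1, so (151/431) = 1.
d is a quadratic residue mod p, hence 431 splits in O_K.

splits completely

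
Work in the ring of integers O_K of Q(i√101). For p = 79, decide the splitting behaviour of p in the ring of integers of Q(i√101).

-101 mod 4 = 3, hence disc K = 4·(-101) = -404 and O_K = ℤ[√-101].
Since gcd(79, -404) = 1 the prime 79 does not ramify.
Euler's criterion: (-101)^39 mod 79 = 78. Thus (-101|79) = -1.
(-101/79) = -1, so 79 is inert.

p is inert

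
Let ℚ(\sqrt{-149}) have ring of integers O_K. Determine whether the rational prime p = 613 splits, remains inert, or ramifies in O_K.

Since -149 ≢ 1 mod 4, the ring of integers is ℤ[√-149] with discriminant 4·(-149) = -596.
Since gcd(613, -596) = 1 the prime 613 does not ramify.
Compute (-149/613) via Euler: 464^((613-1)/2) mod 613 = 1, so (-149/613) = 1.
d is a quadratic residue mod p, hence 613 splits in O_K.

613 splits in O_K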